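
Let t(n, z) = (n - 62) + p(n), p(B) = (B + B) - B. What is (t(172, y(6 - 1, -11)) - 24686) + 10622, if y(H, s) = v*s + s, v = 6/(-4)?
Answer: -13782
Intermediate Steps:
v = -3/2 (v = 6*(-¼) = -3/2 ≈ -1.5000)
y(H, s) = -s/2 (y(H, s) = -3*s/2 + s = -s/2)
p(B) = B (p(B) = 2*B - B = B)
t(n, z) = -62 + 2*n (t(n, z) = (n - 62) + n = (-62 + n) + n = -62 + 2*n)
(t(172, y(6 - 1, -11)) - 24686) + 10622 = ((-62 + 2*172) - 24686) + 10622 = ((-62 + 344) - 24686) + 10622 = (282 - 24686) + 10622 = -24404 + 10622 = -13782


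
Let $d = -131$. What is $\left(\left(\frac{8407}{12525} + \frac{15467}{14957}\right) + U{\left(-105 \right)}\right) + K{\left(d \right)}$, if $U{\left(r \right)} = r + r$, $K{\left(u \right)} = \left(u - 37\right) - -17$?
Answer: $- \frac{67308981751}{187336425} \approx -359.29$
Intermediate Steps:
$K{\left(u \right)} = -20 + u$ ($K{\left(u \right)} = \left(u - 37\right) + 17 = \left(-37 + u\right) + 17 = -20 + u$)
$U{\left(r \right)} = 2 r$
$\left(\left(\frac{8407}{12525} + \frac{15467}{14957}\right) + U{\left(-105 \right)}\right) + K{\left(d \right)} = \left(\left(\frac{8407}{12525} + \frac{15467}{14957}\right) + 2 \left(-105\right)\right) - 151 = \left(\left(8407 \cdot \frac{1}{12525} + 15467 \cdot \frac{1}{14957}\right) - 210\right) - 151 = \left(\left(\frac{8407}{12525} + \frac{15467}{14957}\right) - 210\right) - 151 = \left(\frac{319467674}{187336425} - 210\right) - 151 = - \frac{39021181576}{187336425} - 151 = - \frac{67308981751}{187336425}$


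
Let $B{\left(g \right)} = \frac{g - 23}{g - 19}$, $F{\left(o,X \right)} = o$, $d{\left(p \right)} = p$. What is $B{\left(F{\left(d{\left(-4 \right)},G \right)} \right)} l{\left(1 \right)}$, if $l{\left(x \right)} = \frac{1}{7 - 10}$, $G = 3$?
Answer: $- \frac{9}{23} \approx -0.3913$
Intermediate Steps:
$B{\left(g \right)} = \frac{-23 + g}{-19 + g}$
$l{\left(x \right)} = - \frac{1}{3}$ ($l{\left(x \right)} = \frac{1}{-3} = - \frac{1}{3}$)
$B{\left(F{\left(d{\left(-4 \right)},G \right)} \right)} l{\left(1 \right)} = \frac{-23 - 4}{-19 - 4} \left(- \frac{1}{3}\right) = \frac{1}{-23} \left(-27\right) \left(- \frac{1}{3}\right) = \left(- \frac{1}{23}\right) \left(-27\right) \left(- \frac{1}{3}\right) = \frac{27}{23} \left(- \frac{1}{3}\right) = - \frac{9}{23}$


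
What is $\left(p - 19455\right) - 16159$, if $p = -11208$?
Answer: $-46822$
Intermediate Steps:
$\left(p - 19455\right) - 16159 = \left(-11208 - 19455\right) - 16159 = -30663 + \left(-11802 + \left(-8325 + 3968\right)\right) = -30663 - 16159 = -46822$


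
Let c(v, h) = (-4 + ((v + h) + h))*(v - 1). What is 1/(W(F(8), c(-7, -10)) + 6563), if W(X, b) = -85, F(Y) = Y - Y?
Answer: 1/6478 ≈ 0.00015437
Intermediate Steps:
F(Y) = 0
c(v, h) = (-1 + v)*(-4 + v + 2*h) (c(v, h) = (-4 + ((h + v) + h))*(-1 + v) = (-4 + (v + 2*h))*(-1 + v) = (-4 + v + 2*h)*(-1 + v) = (-1 + v)*(-4 + v + 2*h))
1/(W(F(8), c(-7, -10)) + 6563) = 1/(-85 + 6563) = 1/6478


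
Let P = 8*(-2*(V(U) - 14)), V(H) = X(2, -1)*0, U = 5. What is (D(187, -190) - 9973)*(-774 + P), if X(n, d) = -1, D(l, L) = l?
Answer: 5382300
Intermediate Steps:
V(H) = 0 (V(H) = -1*0 = 0)
P = 224 (P = 8*(-2*(0 - 14)) = 8*(-2*(-14)) = 8*28 = 224)
(D(187, -190) - 9973)*(-774 + P) = (187 - 9973)*(-774 + 224) = -9786*(-550) = 5382300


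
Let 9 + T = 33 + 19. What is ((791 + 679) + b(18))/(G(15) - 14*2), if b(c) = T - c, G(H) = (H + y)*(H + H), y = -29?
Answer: -1495/448 ≈ -3.3371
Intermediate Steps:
T = 43 (T = -9 + (33 + 19) = -9 + 52 = 43)
G(H) = 2*H*(-29 + H) (G(H) = (H - 29)*(H + H) = (-29 + H)*(2*H) = 2*H*(-29 + H))
b(c) = 43 - c
((791 + 679) + b(18))/(G(15) - 14*2) = ((791 + 679) + (43 - 1*18))/(2*15*(-29 + 15) - 14*2) = (1470 + (43 - 18))/(2*15*(-14) - 28) = (1470 + 25)/(-420 - 28) = 1495/(-448) = 1495*(-1/448) = -1495/448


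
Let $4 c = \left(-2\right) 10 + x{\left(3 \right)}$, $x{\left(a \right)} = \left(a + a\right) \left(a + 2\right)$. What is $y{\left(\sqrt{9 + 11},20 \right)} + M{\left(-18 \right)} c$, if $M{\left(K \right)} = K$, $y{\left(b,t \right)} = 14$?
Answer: $-31$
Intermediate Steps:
$x{\left(a \right)} = 2 a \left(2 + a\right)$
$c = \frac{5}{2}$ ($c = \frac{\left(-2\right) 10 + 2 \cdot 3 \left(2 + 3\right)}{4} = \frac{-20 + 2 \cdot 3 \cdot 5}{4} = \frac{-20 + 30}{4} = \frac{1}{4} \cdot 10 = \frac{5}{2} \approx 2.5$)
$y{\left(\sqrt{9 + 11},20 \right)} + M{\left(-18 \right)} c = 14 - 45 = -31$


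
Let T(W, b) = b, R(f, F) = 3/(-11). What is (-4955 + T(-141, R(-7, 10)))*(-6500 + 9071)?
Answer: -140140068/11 ≈ -1.2740e+7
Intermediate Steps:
R(f, F) = -3/11 (R(f, F) = 3*(-1/11) = -3/11)
(-4955 + T(-141, R(-7, 10)))*(-6500 + 9071) = (-4955 - 3/11)*(-6500 + 9071) = -54508/11*2571 = -140140068/11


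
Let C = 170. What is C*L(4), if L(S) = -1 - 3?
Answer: -680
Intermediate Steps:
L(S) = -4
C*L(4) = 170*(-4) = -680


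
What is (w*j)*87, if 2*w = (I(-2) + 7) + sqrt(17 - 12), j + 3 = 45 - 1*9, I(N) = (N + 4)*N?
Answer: 8613/2 + 2871*sqrt(5)/2 ≈ 7516.4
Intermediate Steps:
I(N) = N*(4 + N) (I(N) = (4 + N)*N = N*(4 + N))
j = 33 (j = -3 + (45 - 1*9) = -3 + (45 - 9) = -3 + 36 = 33)
w = 3/2 + sqrt(5)/2 (w = ((-2*(4 - 2) + 7) + sqrt(17 - 12))/2 = ((-2*2 + 7) + sqrt(5))/2 = ((-4 + 7) + sqrt(5))/2 = (3 + sqrt(5))/2 = 3/2 + sqrt(5)/2 ≈ 2.6180)
(w*j)*87 = ((3/2 + sqrt(5)/2)*33)*87 = (99/2 + 33*sqrt(5)/2)*87 = 8613/2 + 2871*sqrt(5)/2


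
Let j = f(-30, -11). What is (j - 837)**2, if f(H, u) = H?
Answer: 751689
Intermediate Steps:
j = -30
(j - 837)**2 = (-30 - 837)**2 = (-867)**2 = 751689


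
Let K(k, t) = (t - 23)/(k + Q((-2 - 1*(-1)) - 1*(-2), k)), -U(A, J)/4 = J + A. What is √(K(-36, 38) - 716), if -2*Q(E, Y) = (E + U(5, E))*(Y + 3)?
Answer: 3*I*√6104526/277 ≈ 26.759*I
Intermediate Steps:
U(A, J) = -4*A - 4*J (U(A, J) = -4*(J + A) = -4*(A + J) = -4*A - 4*J)
Q(E, Y) = -(-20 - 3*E)*(3 + Y)/2 (Q(E, Y) = -(E + (-4*5 - 4*E))*(Y + 3)/2 = -(E + (-20 - 4*E))*(3 + Y)/2 = -(-20 - 3*E)*(3 + Y)/2)
K(k, t) = (-23 + t)/(69/2 + 25*k/2) (K(k, t) = (t - 23)/(k + (30 + 10*k + 9*((-2 - 1*(-1)) - 1*(-2))/2 + 3*((-2 - 1*(-1)) - 1*(-2))*k/2)) = (-23 + t)/(k + (30 + 10*k + 9*((-2 + 1) + 2)/2 + 3*((-2 + 1) + 2)*k/2)) = (-23 + t)/(k + (30 + 10*k + 9*(-1 + 2)/2 + 3*(-1 + 2)*k/2)) = (-23 + t)/(k + (30 + 10*k + (9/2)*1 + (3/2)*1*k)) = (-23 + t)/(k + (30 + 10*k + 9/2 + 3*k/2)) = (-23 + t)/(k + (69/2 + 23*k/2)) = (-23 + t)/(69/2 + 25*k/2))
√(K(-36, 38) - 716) = √(2*(-23 + 38)/(69 + 25*(-36)) - 716) = √(2*15/(69 - 900) - 716) = √(2*15/(-831) - 716) = √(2*(-1/831)*15 - 716) = √(-10/277 - 716) = √(-198342/277) = 3*I*√6104526/277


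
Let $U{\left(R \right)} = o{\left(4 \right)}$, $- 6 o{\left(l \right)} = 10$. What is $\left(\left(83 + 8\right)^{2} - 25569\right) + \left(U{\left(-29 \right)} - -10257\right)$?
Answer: $- \frac{21098}{3} \approx -7032.7$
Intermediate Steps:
$o{\left(l \right)} = - \frac{5}{3}$ ($o{\left(l \right)} = \left(- \frac{1}{6}\right) 10 = - \frac{5}{3}$)
$U{\left(R \right)} = - \frac{5}{3}$
$\left(\left(83 + 8\right)^{2} - 25569\right) + \left(U{\left(-29 \right)} - -10257\right) = \left(\left(83 + 8\right)^{2} - 25569\right) - - \frac{30766}{3} = \left(91^{2} - 25569\right) + \left(- \frac{5}{3} + 10257\right) = \left(8281 - 25569\right) + \frac{30766}{3} = -17288 + \frac{30766}{3} = - \frac{21098}{3}$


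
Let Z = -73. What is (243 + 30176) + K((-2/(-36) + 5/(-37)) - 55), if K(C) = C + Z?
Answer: 20173753/666 ≈ 30291.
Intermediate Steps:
K(C) = -73 + C (K(C) = C - 73 = -73 + C)
(243 + 30176) + K((-2/(-36) + 5/(-37)) - 55) = (243 + 30176) + (-73 + ((-2/(-36) + 5/(-37)) - 55)) = 30419 + (-73 + ((-2*(-1/36) + 5*(-1/37)) - 55)) = 30419 + (-73 + ((1/18 - 5/37) - 55)) = 30419 + (-73 + (-53/666 - 55)) = 30419 + (-73 - 36683/666) = 30419 - 85301/666 = 20173753/666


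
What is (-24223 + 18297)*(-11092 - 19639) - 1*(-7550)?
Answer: 182119456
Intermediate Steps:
(-24223 + 18297)*(-11092 - 19639) - 1*(-7550) = -5926*(-30731) + 7550 = 182111906 + 7550 = 182119456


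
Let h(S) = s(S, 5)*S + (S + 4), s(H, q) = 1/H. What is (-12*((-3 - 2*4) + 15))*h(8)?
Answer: -624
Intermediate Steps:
h(S) = 5 + S (h(S) = S/S + (S + 4) = 1 + (4 + S) = 5 + S)
(-12*((-3 - 2*4) + 15))*h(8) = (-12*((-3 - 2*4) + 15))*(5 + 8) = -12*((-3 - 8) + 15)*13 = -12*(-11 + 15)*13 = -12*4*13 = -48*13 = -624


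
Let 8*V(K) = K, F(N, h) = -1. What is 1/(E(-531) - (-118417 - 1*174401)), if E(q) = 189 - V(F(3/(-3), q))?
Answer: 8/2344057 ≈ 3.4129e-6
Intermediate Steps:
V(K) = K/8
E(q) = 1513/8 (E(q) = 189 - (-1)/8 = 189 - 1*(-⅛) = 189 + ⅛ = 1513/8)
1/(E(-531) - (-118417 - 1*174401)) = 1/(1513/8 - (-118417 - 1*174401)) = 1/(1513/8 - (-118417 - 174401)) = 1/(1513/8 - 1*(-292818)) = 1/(1513/8 + 292818) = 1/(2344057/8) = 8/2344057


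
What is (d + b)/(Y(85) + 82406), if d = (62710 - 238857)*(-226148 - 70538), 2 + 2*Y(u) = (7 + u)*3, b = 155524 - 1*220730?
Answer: 52260283636/82543 ≈ 6.3313e+5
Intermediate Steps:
b = -65206 (b = 155524 - 220730 = -65206)
Y(u) = 19/2 + 3*u/2 (Y(u) = -1 + ((7 + u)*3)/2 = -1 + (21 + 3*u)/2 = -1 + (21/2 + 3*u/2) = 19/2 + 3*u/2)
d = 52260348842 (d = -176147*(-296686) = 52260348842)
(d + b)/(Y(85) + 82406) = (52260348842 - 65206)/((19/2 + (3/2)*85) + 82406) = 52260283636/((19/2 + 255/2) + 82406) = 52260283636/(137 + 82406) = 52260283636/82543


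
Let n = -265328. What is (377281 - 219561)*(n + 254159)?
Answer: -1761574680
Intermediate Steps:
(377281 - 219561)*(n + 254159) = (377281 - 219561)*(-265328 + 254159) = 157720*(-11169) = -1761574680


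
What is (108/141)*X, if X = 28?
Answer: 1008/47 ≈ 21.447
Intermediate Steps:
(108/141)*X = (108/141)*28 = (108*(1/141))*28 = (36/47)*28 = 1008/47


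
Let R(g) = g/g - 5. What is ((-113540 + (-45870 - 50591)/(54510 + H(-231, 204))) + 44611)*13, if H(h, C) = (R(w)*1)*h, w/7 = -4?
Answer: -49674386411/55434 ≈ -8.9610e+5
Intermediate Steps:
w = -28 (w = 7*(-4) = -28)
R(g) = -4 (R(g) = 1 - 5 = -4)
H(h, C) = -4*h (H(h, C) = (-4*1)*h = -4*h)
((-113540 + (-45870 - 50591)/(54510 + H(-231, 204))) + 44611)*13 = ((-113540 + (-45870 - 50591)/(54510 - 4*(-231))) + 44611)*13 = ((-113540 - 96461/(54510 + 924)) + 44611)*13 = ((-113540 - 96461/55434) + 44611)*13 = (-6294072821/55434 + 44611)*13 = -3821106647/55434*13 = -49674386411/55434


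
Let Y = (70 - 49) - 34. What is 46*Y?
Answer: -598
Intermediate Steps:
Y = -13 (Y = 21 - 34 = -13)
46*Y = 46*(-13) = -598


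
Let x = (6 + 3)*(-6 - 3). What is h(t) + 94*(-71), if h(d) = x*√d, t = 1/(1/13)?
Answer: -6674 - 81*√13 ≈ -6966.0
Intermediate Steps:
t = 13 (t = 1/(1/13) = 13)
x = -81 (x = 9*(-9) = -81)
h(d) = -81*√d
h(t) + 94*(-71) = -81*√13 + 94*(-71) = -81*√13 - 6674 = -6674 - 81*√13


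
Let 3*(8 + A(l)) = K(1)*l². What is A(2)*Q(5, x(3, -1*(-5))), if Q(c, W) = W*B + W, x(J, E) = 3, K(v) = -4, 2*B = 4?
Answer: -120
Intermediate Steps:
B = 2 (B = (½)*4 = 2)
Q(c, W) = 3*W (Q(c, W) = W*2 + W = 2*W + W = 3*W)
A(l) = -8 - 4*l²/3 (A(l) = -8 + (-4*l²)/3 = -8 - 4*l²/3)
A(2)*Q(5, x(3, -1*(-5))) = (-8 - 4/3*2²)*(3*3) = (-8 - 4/3*4)*9 = (-8 - 16/3)*9 = -40/3*9 = -120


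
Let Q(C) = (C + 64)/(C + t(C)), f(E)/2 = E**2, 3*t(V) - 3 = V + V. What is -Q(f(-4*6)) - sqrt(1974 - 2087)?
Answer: -1216/1921 - I*sqrt(113) ≈ -0.633 - 10.63*I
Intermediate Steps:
t(V) = 1 + 2*V/3 (t(V) = 1 + (V + V)/3 = 1 + (2*V)/3 = 1 + 2*V/3)
f(E) = 2*E**2
Q(C) = (64 + C)/(1 + 5*C/3) (Q(C) = (C + 64)/(C + (1 + 2*C/3)) = (64 + C)/(1 + 5*C/3))
-Q(f(-4*6)) - sqrt(1974 - 2087) = -3*(64 + 2*(-4*6)**2)/(3 + 5*(2*(-4*6)**2)) - sqrt(1974 - 2087) = -3*(64 + 2*(-24)**2)/(3 + 5*(2*(-24)**2)) - sqrt(-113) = -3*(64 + 2*576)/(3 + 5*(2*576)) - I*sqrt(113) = -3*(64 + 1152)/(3 + 5*1152) - I*sqrt(113) = -3*1216/(3 + 5760) - I*sqrt(113) = -3*1216/5763 - I*sqrt(113) = -1*1216/1921 - I*sqrt(113) = -1216/1921 - I*sqrt(113)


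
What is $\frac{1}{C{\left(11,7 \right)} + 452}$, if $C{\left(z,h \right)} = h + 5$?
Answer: $\frac{1}{464} \approx 0.0021552$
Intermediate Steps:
$C{\left(z,h \right)} = 5 + h$
$\frac{1}{C{\left(11,7 \right)} + 452} = \frac{1}{\left(5 + 7\right) + 452} = \frac{1}{12 + 452} = \frac{1}{464}$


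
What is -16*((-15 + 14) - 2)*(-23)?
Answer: -1104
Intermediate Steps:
-16*((-15 + 14) - 2)*(-23) = -16*(-1 - 2)*(-23) = -16*(-3)*(-23) = 48*(-23) = -1104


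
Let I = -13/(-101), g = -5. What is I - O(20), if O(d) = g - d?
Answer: 2538/101 ≈ 25.129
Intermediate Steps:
O(d) = -5 - d
I = 13/101 (I = -13*(-1/101) = 13/101 ≈ 0.12871)
I - O(20) = 13/101 - (-5 - 1*20) = 13/101 - (-5 - 20) = 13/101 - 1*(-25) = 13/101 + 25 = 2538/101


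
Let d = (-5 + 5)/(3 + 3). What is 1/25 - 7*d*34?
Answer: 1/25 ≈ 0.040000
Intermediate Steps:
d = 0 (d = 0/6 = 0*(⅙) = 0)
1/25 - 7*d*34 = 1/25 - 7*0*34 = 1/25 + 0*34 = 1/25 + 0 = 1/25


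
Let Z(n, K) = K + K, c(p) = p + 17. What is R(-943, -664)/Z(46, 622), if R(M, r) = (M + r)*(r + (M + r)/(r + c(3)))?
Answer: 684596463/801136 ≈ 854.53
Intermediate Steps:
c(p) = 17 + p
Z(n, K) = 2*K
R(M, r) = (M + r)*(r + (M + r)/(20 + r)) (R(M, r) = (M + r)*(r + (M + r)/(r + (17 + 3))) = (M + r)*(r + (M + r)/(r + 20)) = (M + r)*(r + (M + r)/(20 + r)))
R(-943, -664)/Z(46, 622) = (((-943)**2 + (-664)**3 + 21*(-664)**2 - 943*(-664)**2 + 22*(-943)*(-664))/(20 - 664))/((2*622)) = ((889249 - 292754944 + 21*440896 - 943*440896 + 13775344)/(-644))/1244 = -(889249 - 292754944 + 9258816 - 415764928 + 13775344)/644*(1/1244) = -1/644*(-684596463)*(1/1244) = (684596463/644)*(1/1244) = 684596463/801136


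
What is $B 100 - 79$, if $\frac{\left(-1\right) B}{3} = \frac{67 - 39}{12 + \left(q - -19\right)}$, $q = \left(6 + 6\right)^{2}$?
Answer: $-127$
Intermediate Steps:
$q = 144$ ($q = 12^{2} = 144$)
$B = - \frac{12}{25}$ ($B = - 3 \frac{67 - 39}{12 + \left(144 - -19\right)} = - 3 \frac{28}{12 + \left(144 + 19\right)} = - 3 \frac{28}{12 + 163} = - 3 \cdot \frac{28}{175} = - 3 \cdot 28 \cdot \frac{1}{175} = \left(-3\right) \frac{4}{25} = - \frac{12}{25} \approx -0.48$)
$B 100 - 79 = \left(- \frac{12}{25}\right) 100 - 79 = -48 - 79 = -127$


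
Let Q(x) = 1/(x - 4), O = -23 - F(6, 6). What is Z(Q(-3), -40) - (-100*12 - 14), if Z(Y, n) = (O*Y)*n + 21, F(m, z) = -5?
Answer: 7925/7 ≈ 1132.1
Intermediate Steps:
O = -18 (O = -23 - 1*(-5) = -23 + 5 = -18)
Q(x) = 1/(-4 + x)
Z(Y, n) = 21 - 18*Y*n (Z(Y, n) = (-18*Y)*n + 21 = -18*Y*n + 21 = 21 - 18*Y*n)
Z(Q(-3), -40) - (-100*12 - 14) = (21 - 18*(-40)/(-4 - 3)) - (-100*12 - 14) = (21 - 18*(-40)/(-7)) - (-25*48 - 14) = (21 - 18*(-⅐)*(-40)) - (-1200 - 14) = (21 - 720/7) - 1*(-1214) = -573/7 + 1214 = 7925/7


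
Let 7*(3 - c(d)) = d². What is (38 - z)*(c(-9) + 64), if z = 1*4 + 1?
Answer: 12804/7 ≈ 1829.1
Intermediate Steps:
c(d) = 3 - d²/7
z = 5 (z = 4 + 1 = 5)
(38 - z)*(c(-9) + 64) = (38 - 1*5)*((3 - ⅐*(-9)²) + 64) = (38 - 5)*((3 - ⅐*81) + 64) = 33*((3 - 81/7) + 64) = 33*(-60/7 + 64) = 33*(388/7) = 12804/7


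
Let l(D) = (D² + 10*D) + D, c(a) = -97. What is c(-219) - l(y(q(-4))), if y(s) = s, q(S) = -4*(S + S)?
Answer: -1473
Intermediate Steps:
q(S) = -8*S
l(D) = D² + 11*D
c(-219) - l(y(q(-4))) = -97 - (-8*(-4))*(11 - 8*(-4)) = -97 - 32*(11 + 32) = -97 - 32*43 = -97 - 1*1376 = -97 - 1376 = -1473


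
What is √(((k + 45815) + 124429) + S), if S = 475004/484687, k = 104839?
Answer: 15*√287213946236623/484687 ≈ 524.48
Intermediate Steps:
S = 475004/484687 (S = 475004*(1/484687) = 475004/484687 ≈ 0.98002)
√(((k + 45815) + 124429) + S) = √(((104839 + 45815) + 124429) + 475004/484687) = √((150654 + 124429) + 475004/484687) = √(275083 + 475004/484687) = √(133329629025/484687) = 15*√287213946236623/484687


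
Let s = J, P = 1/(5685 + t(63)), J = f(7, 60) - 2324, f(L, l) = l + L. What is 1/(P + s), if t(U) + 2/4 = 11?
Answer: -11391/25709485 ≈ -0.00044307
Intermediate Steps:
f(L, l) = L + l
t(U) = 21/2 (t(U) = -½ + 11 = 21/2)
J = -2257 (J = (7 + 60) - 2324 = 67 - 2324 = -2257)
P = 2/11391 (P = 1/(5685 + 21/2) = 1/(11391/2) = 2/11391 ≈ 0.00017558)
s = -2257
1/(P + s) = 1/(2/11391 - 2257) = 1/(-25709485/11391) = -11391/25709485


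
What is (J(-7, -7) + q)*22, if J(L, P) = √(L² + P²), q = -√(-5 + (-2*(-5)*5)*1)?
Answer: -66*√5 + 154*√2 ≈ 70.208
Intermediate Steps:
q = -3*√5 (q = -√(-5 + (10*5)*1) = -√(-5 + 50*1) = -√(-5 + 50) = -√45 = -3*√5 ≈ -6.7082)
(J(-7, -7) + q)*22 = (√((-7)² + (-7)²) - 3*√5)*22 = (√(49 + 49) - 3*√5)*22 = (√98 - 3*√5)*22 = (7*√2 - 3*√5)*22 = (-3*√5 + 7*√2)*22 = -66*√5 + 154*√2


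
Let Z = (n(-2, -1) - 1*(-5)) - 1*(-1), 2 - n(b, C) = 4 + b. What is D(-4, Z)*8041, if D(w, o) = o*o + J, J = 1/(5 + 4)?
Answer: 2613325/9 ≈ 2.9037e+5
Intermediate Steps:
n(b, C) = -2 - b (n(b, C) = 2 - (4 + b) = 2 + (-4 - b) = -2 - b)
J = ⅑ (J = 1/9 = ⅑ ≈ 0.11111)
Z = 6 (Z = ((-2 - 1*(-2)) - 1*(-5)) - 1*(-1) = ((-2 + 2) + 5) + 1 = (0 + 5) + 1 = 5 + 1 = 6)
D(w, o) = ⅑ + o² (D(w, o) = o*o + ⅑ = o² + ⅑ = ⅑ + o²)
D(-4, Z)*8041 = (⅑ + 6²)*8041 = (⅑ + 36)*8041 = (325/9)*8041 = 2613325/9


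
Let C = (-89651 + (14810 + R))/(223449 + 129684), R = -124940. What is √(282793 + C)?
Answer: 4*√291196336101/4059 ≈ 531.78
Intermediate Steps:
C = -6889/12177 (C = (-89651 + (14810 - 124940))/(223449 + 129684) = (-89651 - 110130)/353133 = -199781*1/353133 = -6889/12177 ≈ -0.56574)
√(282793 + C) = √(282793 - 6889/12177) = √(3443563472/12177) = 4*√291196336101/4059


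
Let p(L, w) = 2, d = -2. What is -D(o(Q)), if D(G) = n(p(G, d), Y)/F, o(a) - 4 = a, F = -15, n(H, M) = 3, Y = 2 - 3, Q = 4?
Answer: ⅕ ≈ 0.20000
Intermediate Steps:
Y = -1
o(a) = 4 + a
D(G) = -⅕ (D(G) = 3/(-15) = 3*(-1/15) = -⅕)
-D(o(Q)) = -1*(-⅕) = ⅕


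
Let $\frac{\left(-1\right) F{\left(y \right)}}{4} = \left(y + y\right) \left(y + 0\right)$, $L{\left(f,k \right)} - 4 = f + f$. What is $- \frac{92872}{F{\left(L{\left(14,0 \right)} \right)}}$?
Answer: $\frac{11609}{1024} \approx 11.337$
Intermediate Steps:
$L{\left(f,k \right)} = 4 + 2 f$ ($L{\left(f,k \right)} = 4 + \left(f + f\right) = 4 + 2 f$)
$F{\left(y \right)} = - 8 y^{2}$ ($F{\left(y \right)} = - 4 \left(y + y\right) \left(y + 0\right) = - 4 \cdot 2 y y = - 4 \cdot 2 y^{2} = - 8 y^{2}$)
$- \frac{92872}{F{\left(L{\left(14,0 \right)} \right)}} = - \frac{92872}{\left(-8\right) \left(4 + 2 \cdot 14\right)^{2}} = - \frac{92872}{\left(-8\right) \left(4 + 28\right)^{2}} = - \frac{92872}{\left(-8\right) 32^{2}} = - \frac{92872}{\left(-8\right) 1024} = - \frac{92872}{-8192} = \left(-92872\right) \left(- \frac{1}{8192}\right) = \frac{11609}{1024}$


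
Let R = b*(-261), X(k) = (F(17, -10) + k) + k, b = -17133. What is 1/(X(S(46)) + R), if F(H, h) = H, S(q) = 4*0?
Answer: 1/4471730 ≈ 2.2363e-7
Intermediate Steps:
S(q) = 0
X(k) = 17 + 2*k (X(k) = (17 + k) + k = 17 + 2*k)
R = 4471713 (R = -17133*(-261) = 4471713)
1/(X(S(46)) + R) = 1/((17 + 2*0) + 4471713) = 1/((17 + 0) + 4471713) = 1/(17 + 4471713) = 1/4471730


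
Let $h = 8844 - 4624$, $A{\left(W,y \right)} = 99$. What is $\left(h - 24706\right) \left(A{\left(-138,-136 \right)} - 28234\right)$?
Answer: $576373610$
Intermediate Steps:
$h = 4220$
$\left(h - 24706\right) \left(A{\left(-138,-136 \right)} - 28234\right) = \left(4220 - 24706\right) \left(99 - 28234\right) = \left(-20486\right) \left(-28135\right) = 576373610$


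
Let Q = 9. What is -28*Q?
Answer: -252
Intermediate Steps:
-28*Q = -28*9 = -252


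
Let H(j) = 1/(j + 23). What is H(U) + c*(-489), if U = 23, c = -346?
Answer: 7782925/46 ≈ 1.6919e+5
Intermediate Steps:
H(j) = 1/(23 + j)
H(U) + c*(-489) = 1/(23 + 23) - 346*(-489) = 1/46 + 169194 = 7782925/46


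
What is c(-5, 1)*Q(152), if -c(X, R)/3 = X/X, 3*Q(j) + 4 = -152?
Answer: 156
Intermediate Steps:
Q(j) = -52 (Q(j) = -4/3 + (⅓)*(-152) = -4/3 - 152/3 = -52)
c(X, R) = -3 (c(X, R) = -3*X/X = -3*1 = -3)
c(-5, 1)*Q(152) = -3*(-52) = 156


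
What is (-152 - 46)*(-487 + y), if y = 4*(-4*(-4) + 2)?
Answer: 82170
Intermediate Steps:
y = 72 (y = 4*(16 + 2) = 4*18 = 72)
(-152 - 46)*(-487 + y) = (-152 - 46)*(-487 + 72) = -198*(-415) = 82170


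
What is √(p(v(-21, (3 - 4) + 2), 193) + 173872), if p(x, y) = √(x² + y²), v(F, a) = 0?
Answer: √174065 ≈ 417.21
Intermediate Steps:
√(p(v(-21, (3 - 4) + 2), 193) + 173872) = √(√(0² + 193²) + 173872) = √(√(0 + 37249) + 173872) = √(√37249 + 173872) = √(193 + 173872) = √174065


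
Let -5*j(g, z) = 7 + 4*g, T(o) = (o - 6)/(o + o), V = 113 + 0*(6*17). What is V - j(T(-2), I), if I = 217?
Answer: 116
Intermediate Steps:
V = 113 (V = 113 + 0*102 = 113 + 0 = 113)
T(o) = (-6 + o)/(2*o) (T(o) = (-6 + o)/((2*o)) = (-6 + o)*(1/(2*o)) = (-6 + o)/(2*o))
j(g, z) = -7/5 - 4*g/5 (j(g, z) = -(7 + 4*g)/5 = -7/5 - 4*g/5)
V - j(T(-2), I) = 113 - (-7/5 - 2*(-6 - 2)/(5*(-2))) = 113 - (-7/5 - 2*(-1)*(-8)/(5*2)) = 113 - (-7/5 - ⅘*2) = 113 - (-7/5 - 8/5) = 113 - 1*(-3) = 113 + 3 = 116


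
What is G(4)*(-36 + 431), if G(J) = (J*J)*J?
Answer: 25280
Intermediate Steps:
G(J) = J³ (G(J) = J²*J = J³)
G(4)*(-36 + 431) = 4³*(-36 + 431) = 64*395 = 25280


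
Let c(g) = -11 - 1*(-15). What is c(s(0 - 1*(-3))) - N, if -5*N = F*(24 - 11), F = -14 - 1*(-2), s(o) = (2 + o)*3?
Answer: -136/5 ≈ -27.200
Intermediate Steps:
s(o) = 6 + 3*o
c(g) = 4 (c(g) = -11 + 15 = 4)
F = -12 (F = -14 + 2 = -12)
N = 156/5 (N = -(-12)*(24 - 11)/5 = -(-12)*13/5 = -1/5*(-156) = 156/5 ≈ 31.200)
c(s(0 - 1*(-3))) - N = 4 - 1*156/5 = 4 - 156/5 = -136/5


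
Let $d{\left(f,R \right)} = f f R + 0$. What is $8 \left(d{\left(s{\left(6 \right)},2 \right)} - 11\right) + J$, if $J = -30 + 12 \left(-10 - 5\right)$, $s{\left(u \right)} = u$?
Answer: $278$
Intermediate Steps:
$d{\left(f,R \right)} = R f^{2}$ ($d{\left(f,R \right)} = f^{2} R + 0 = R f^{2} + 0 = R f^{2}$)
$J = -210$ ($J = -30 + 12 \left(-10 - 5\right) = -30 + 12 \left(-15\right) = -30 - 180 = -210$)
$8 \left(d{\left(s{\left(6 \right)},2 \right)} - 11\right) + J = 8 \left(2 \cdot 6^{2} - 11\right) - 210 = 8 \left(2 \cdot 36 - 11\right) - 210 = 8 \left(72 - 11\right) - 210 = 8 \cdot 61 - 210 = 488 - 210 = 278$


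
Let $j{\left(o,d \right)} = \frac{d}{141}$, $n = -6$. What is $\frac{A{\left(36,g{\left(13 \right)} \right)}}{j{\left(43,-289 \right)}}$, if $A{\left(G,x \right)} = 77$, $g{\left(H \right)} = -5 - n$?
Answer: $- \frac{10857}{289} \approx -37.567$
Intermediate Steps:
$g{\left(H \right)} = 1$ ($g{\left(H \right)} = -5 - -6 = -5 + 6 = 1$)
$j{\left(o,d \right)} = \frac{d}{141}$ ($j{\left(o,d \right)} = d \frac{1}{141} = \frac{d}{141}$)
$\frac{A{\left(36,g{\left(13 \right)} \right)}}{j{\left(43,-289 \right)}} = \frac{77}{\frac{1}{141} \left(-289\right)} = \frac{77}{- \frac{289}{141}} = 77 \left(- \frac{141}{289}\right) = - \frac{10857}{289}$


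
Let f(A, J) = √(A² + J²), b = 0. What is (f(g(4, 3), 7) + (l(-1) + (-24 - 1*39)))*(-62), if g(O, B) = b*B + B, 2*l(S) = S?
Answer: 3937 - 62*√58 ≈ 3464.8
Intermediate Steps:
l(S) = S/2
g(O, B) = B (g(O, B) = 0*B + B = 0 + B = B)
(f(g(4, 3), 7) + (l(-1) + (-24 - 1*39)))*(-62) = (√(3² + 7²) + ((½)*(-1) + (-24 - 1*39)))*(-62) = (√(9 + 49) + (-½ + (-24 - 39)))*(-62) = (√58 + (-½ - 63))*(-62) = (√58 - 127/2)*(-62) = (-127/2 + √58)*(-62) = 3937 - 62*√58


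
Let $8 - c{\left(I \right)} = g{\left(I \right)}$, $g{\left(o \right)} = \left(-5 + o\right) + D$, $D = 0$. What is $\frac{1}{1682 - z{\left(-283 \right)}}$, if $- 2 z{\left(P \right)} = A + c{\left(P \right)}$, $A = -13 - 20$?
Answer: $\frac{2}{3627} \approx 0.00055142$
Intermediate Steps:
$g{\left(o \right)} = -5 + o$ ($g{\left(o \right)} = \left(-5 + o\right) + 0 = -5 + o$)
$c{\left(I \right)} = 13 - I$ ($c{\left(I \right)} = 8 - \left(-5 + I\right) = 13 - I$)
$A = -33$ ($A = -13 - 20 = -33$)
$z{\left(P \right)} = 10 + \frac{P}{2}$ ($z{\left(P \right)} = - \frac{-33 - \left(-13 + P\right)}{2} = - \frac{-20 - P}{2} = 10 + \frac{P}{2}$)
$\frac{1}{1682 - z{\left(-283 \right)}} = \frac{1}{1682 - \left(10 + \frac{1}{2} \left(-283\right)\right)} = \frac{1}{1682 - \left(10 - \frac{283}{2}\right)} = \frac{1}{1682 - - \frac{263}{2}} = \frac{1}{1682 + \frac{263}{2}} = \frac{1}{\frac{3627}{2}} = \frac{2}{3627}$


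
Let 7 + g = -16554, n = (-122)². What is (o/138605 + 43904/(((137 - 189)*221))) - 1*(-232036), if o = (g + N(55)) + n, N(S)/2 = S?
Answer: 92398032087469/398212165 ≈ 2.3203e+5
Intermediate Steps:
N(S) = 2*S
n = 14884
g = -16561 (g = -7 - 16554 = -16561)
o = -1567 (o = (-16561 + 2*55) + 14884 = (-16561 + 110) + 14884 = -16451 + 14884 = -1567)
(o/138605 + 43904/(((137 - 189)*221))) - 1*(-232036) = (-1567/138605 + 43904/(((137 - 189)*221))) - 1*(-232036) = (-1567*1/138605 + 43904/((-52*221))) + 232036 = (-1567/138605 + 43904/(-11492)) + 232036 = (-1567/138605 + 43904*(-1/11492)) + 232036 = (-1567/138605 - 10976/2873) + 232036 = -1525830471/398212165 + 232036 = 92398032087469/398212165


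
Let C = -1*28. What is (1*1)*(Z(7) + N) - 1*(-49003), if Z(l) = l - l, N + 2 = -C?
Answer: 49029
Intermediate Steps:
C = -28
N = 26 (N = -2 - 1*(-28) = -2 + 28 = 26)
Z(l) = 0
(1*1)*(Z(7) + N) - 1*(-49003) = (1*1)*(0 + 26) - 1*(-49003) = 1*26 + 49003 = 26 + 49003 = 49029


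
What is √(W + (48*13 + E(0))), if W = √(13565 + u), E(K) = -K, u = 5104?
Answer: √(624 + 7*√381) ≈ 27.580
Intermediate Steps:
W = 7*√381 (W = √(13565 + 5104) = √18669 = 7*√381 ≈ 136.63)
√(W + (48*13 + E(0))) = √(7*√381 + (48*13 - 1*0)) = √(7*√381 + (624 + 0)) = √(7*√381 + 624) = √(624 + 7*√381)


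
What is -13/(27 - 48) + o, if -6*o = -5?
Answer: 61/42 ≈ 1.4524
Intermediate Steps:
o = ⅚ (o = -⅙*(-5) = ⅚ ≈ 0.83333)
-13/(27 - 48) + o = -13/(27 - 48) + ⅚ = -13/(-21) + ⅚ = -13*(-1/21) + ⅚ = 13/21 + ⅚ = 61/42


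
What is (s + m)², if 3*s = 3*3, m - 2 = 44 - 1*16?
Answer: 1089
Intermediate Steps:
m = 30 (m = 2 + (44 - 1*16) = 2 + (44 - 16) = 2 + 28 = 30)
s = 3 (s = (3*3)/3 = (⅓)*9 = 3)
(s + m)² = (3 + 30)² = 33² = 1089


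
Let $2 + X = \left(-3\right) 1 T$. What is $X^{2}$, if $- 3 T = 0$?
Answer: $4$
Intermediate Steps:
$T = 0$ ($T = \left(- \frac{1}{3}\right) 0 = 0$)
$X = -2$ ($X = -2 + \left(-3\right) 1 \cdot 0 = -2 - 0 = -2 + 0 = -2$)
$X^{2} = \left(-2\right)^{2} = 4$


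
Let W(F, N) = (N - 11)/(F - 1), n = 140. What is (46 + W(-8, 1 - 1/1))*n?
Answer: 59500/9 ≈ 6611.1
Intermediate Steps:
W(F, N) = (-11 + N)/(-1 + F)
(46 + W(-8, 1 - 1/1))*n = (46 + (-11 + (1 - 1/1))/(-1 - 8))*140 = (46 + (-11 + (1 - 1))/(-9))*140 = (46 - (-11 + (1 - 1*1))/9)*140 = (46 - (-11 + (1 - 1))/9)*140 = (46 - (-11 + 0)/9)*140 = (46 - ⅑*(-11))*140 = (46 + 11/9)*140 = (425/9)*140 = 59500/9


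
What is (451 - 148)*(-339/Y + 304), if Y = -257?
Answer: 23775501/257 ≈ 92512.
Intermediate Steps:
(451 - 148)*(-339/Y + 304) = (451 - 148)*(-339/(-257) + 304) = 303*(-339*(-1/257) + 304) = 303*(339/257 + 304) = 303*(78467/257) = 23775501/257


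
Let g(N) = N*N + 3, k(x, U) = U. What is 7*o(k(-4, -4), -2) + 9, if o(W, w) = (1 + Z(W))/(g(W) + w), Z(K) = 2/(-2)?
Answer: 9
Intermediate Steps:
Z(K) = -1 (Z(K) = 2*(-½) = -1)
g(N) = 3 + N² (g(N) = N² + 3 = 3 + N²)
o(W, w) = 0 (o(W, w) = (1 - 1)/((3 + W²) + w) = 0/(3 + w + W²) = 0)
7*o(k(-4, -4), -2) + 9 = 7*0 + 9 = 0 + 9 = 9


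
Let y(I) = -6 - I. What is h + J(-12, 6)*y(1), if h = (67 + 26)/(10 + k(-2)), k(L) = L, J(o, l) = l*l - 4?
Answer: -1699/8 ≈ -212.38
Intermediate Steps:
J(o, l) = -4 + l**2 (J(o, l) = l**2 - 4 = -4 + l**2)
h = 93/8 (h = (67 + 26)/(10 - 2) = 93/8 ≈ 11.625)
h + J(-12, 6)*y(1) = 93/8 + (-4 + 6**2)*(-6 - 1*1) = 93/8 + (-4 + 36)*(-6 - 1) = 93/8 + 32*(-7) = 93/8 - 224 = -1699/8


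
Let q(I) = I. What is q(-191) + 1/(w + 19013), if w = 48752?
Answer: -12943114/67765 ≈ -191.00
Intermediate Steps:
q(-191) + 1/(w + 19013) = -191 + 1/(48752 + 19013) = -191 + 1/67765 = -12943114/67765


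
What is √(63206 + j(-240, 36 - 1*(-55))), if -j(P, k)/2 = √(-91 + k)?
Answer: 13*√374 ≈ 251.41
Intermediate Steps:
j(P, k) = -2*√(-91 + k)
√(63206 + j(-240, 36 - 1*(-55))) = √(63206 - 2*√(-91 + (36 - 1*(-55)))) = √(63206 - 2*√(-91 + (36 + 55))) = √(63206 - 2*√(-91 + 91)) = √(63206 - 2*√0) = √(63206 - 2*0) = √(63206 + 0) = √63206 = 13*√374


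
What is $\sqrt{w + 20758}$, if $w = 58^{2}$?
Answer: $\sqrt{24122} \approx 155.31$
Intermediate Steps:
$w = 3364$
$\sqrt{w + 20758} = \sqrt{3364 + 20758} = \sqrt{24122}$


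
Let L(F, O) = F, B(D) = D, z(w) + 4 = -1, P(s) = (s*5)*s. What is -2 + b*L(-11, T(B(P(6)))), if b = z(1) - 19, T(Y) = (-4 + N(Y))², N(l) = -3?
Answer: 262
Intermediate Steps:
P(s) = 5*s² (P(s) = (5*s)*s = 5*s²)
z(w) = -5 (z(w) = -4 - 1 = -5)
T(Y) = 49 (T(Y) = (-4 - 3)² = (-7)² = 49)
b = -24 (b = -5 - 19 = -24)
-2 + b*L(-11, T(B(P(6)))) = -2 - 24*(-11) = -2 + 264 = 262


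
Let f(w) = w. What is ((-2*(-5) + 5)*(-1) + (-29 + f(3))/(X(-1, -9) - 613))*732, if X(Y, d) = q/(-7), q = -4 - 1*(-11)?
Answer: -3361344/307 ≈ -10949.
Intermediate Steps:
q = 7 (q = -4 + 11 = 7)
X(Y, d) = -1 (X(Y, d) = 7/(-7) = 7*(-⅐) = -1)
((-2*(-5) + 5)*(-1) + (-29 + f(3))/(X(-1, -9) - 613))*732 = ((-2*(-5) + 5)*(-1) + (-29 + 3)/(-1 - 613))*732 = ((10 + 5)*(-1) - 26/(-614))*732 = (15*(-1) - 26*(-1/614))*732 = (-15 + 13/307)*732 = -4592/307*732 = -3361344/307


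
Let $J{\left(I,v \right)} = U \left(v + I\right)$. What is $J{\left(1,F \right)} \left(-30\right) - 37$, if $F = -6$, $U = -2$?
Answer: $-337$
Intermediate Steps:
$J{\left(I,v \right)} = - 2 I - 2 v$ ($J{\left(I,v \right)} = - 2 \left(v + I\right) = - 2 \left(I + v\right) = - 2 I - 2 v$)
$J{\left(1,F \right)} \left(-30\right) - 37 = \left(\left(-2\right) 1 - -12\right) \left(-30\right) - 37 = \left(-2 + 12\right) \left(-30\right) - 37 = 10 \left(-30\right) - 37 = -300 - 37 = -337$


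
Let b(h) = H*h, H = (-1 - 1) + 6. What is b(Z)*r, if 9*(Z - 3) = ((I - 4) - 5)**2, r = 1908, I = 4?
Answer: 44096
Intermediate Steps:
Z = 52/9 (Z = 3 + ((4 - 4) - 5)**2/9 = 3 + (0 - 5)**2/9 = 3 + (1/9)*(-5)**2 = 3 + (1/9)*25 = 3 + 25/9 = 52/9 ≈ 5.7778)
H = 4 (H = -2 + 6 = 4)
b(h) = 4*h
b(Z)*r = (4*(52/9))*1908 = (208/9)*1908 = 44096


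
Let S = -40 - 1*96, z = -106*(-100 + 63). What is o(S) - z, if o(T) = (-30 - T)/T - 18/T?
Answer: -66685/17 ≈ -3922.6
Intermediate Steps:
z = 3922 (z = -106*(-37) = 3922)
S = -136 (S = -40 - 96 = -136)
o(T) = -18/T + (-30 - T)/T (o(T) = (-30 - T)/T - 18/T = -18/T + (-30 - T)/T)
o(S) - z = (-48 - 1*(-136))/(-136) - 1*3922 = -(-48 + 136)/136 - 3922 = -1/136*88 - 3922 = -11/17 - 3922 = -66685/17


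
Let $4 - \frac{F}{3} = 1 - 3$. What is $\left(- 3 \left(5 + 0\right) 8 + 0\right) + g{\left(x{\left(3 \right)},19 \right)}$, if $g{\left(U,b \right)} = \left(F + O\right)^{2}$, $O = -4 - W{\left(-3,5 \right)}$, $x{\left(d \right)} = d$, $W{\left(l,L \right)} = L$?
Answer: $-39$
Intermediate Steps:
$O = -9$ ($O = -4 - 5 = -9$)
$F = 18$ ($F = 12 - 3 \left(1 - 3\right) = 12 - -6 = 12 + 6 = 18$)
$g{\left(U,b \right)} = 81$ ($g{\left(U,b \right)} = \left(18 - 9\right)^{2} = 9^{2} = 81$)
$\left(- 3 \left(5 + 0\right) 8 + 0\right) + g{\left(x{\left(3 \right)},19 \right)} = \left(- 3 \left(5 + 0\right) 8 + 0\right) + 81 = \left(\left(-3\right) 5 \cdot 8 + 0\right) + 81 = \left(\left(-15\right) 8 + 0\right) + 81 = \left(-120 + 0\right) + 81 = -120 + 81 = -39$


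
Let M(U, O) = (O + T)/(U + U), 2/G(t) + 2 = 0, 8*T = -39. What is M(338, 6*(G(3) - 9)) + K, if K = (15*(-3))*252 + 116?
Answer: -60699911/5408 ≈ -11224.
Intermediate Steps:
T = -39/8 (T = (1/8)*(-39) = -39/8 ≈ -4.8750)
G(t) = -1 (G(t) = 2/(-2 + 0) = 2/(-2) = 2*(-1/2) = -1)
M(U, O) = (-39/8 + O)/(2*U) (M(U, O) = (O - 39/8)/(U + U) = (-39/8 + O)/((2*U)) = (-39/8 + O)*(1/(2*U)) = (-39/8 + O)/(2*U))
K = -11224 (K = -45*252 + 116 = -11340 + 116 = -11224)
M(338, 6*(G(3) - 9)) + K = (1/16)*(-39 + 8*(6*(-1 - 9)))/338 - 11224 = (1/16)*(1/338)*(-39 + 8*(6*(-10))) - 11224 = (1/16)*(1/338)*(-39 + 8*(-60)) - 11224 = (1/16)*(1/338)*(-39 - 480) - 11224 = (1/16)*(1/338)*(-519) - 11224 = -519/5408 - 11224 = -60699911/5408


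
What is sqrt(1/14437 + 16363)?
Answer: 2*sqrt(852622627046)/14437 ≈ 127.92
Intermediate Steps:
sqrt(1/14437 + 16363) = sqrt(236232632/14437) = 2*sqrt(852622627046)/14437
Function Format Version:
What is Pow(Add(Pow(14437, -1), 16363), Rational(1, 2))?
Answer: Mul(Rational(2, 14437), Pow(852622627046, Rational(1, 2))) ≈ 127.92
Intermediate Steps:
Pow(Add(Pow(14437, -1), 16363), Rational(1, 2)) = Pow(Add(Rational(1, 14437), 16363), Rational(1, 2)) = Pow(Rational(236232632, 14437), Rational(1, 2)) = Mul(Rational(2, 14437), Pow(852622627046, Rational(1, 2)))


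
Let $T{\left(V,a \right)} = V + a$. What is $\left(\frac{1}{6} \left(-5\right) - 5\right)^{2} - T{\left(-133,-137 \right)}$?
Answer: $\frac{10945}{36} \approx 304.03$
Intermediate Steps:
$\left(\frac{1}{6} \left(-5\right) - 5\right)^{2} - T{\left(-133,-137 \right)} = \left(\frac{1}{6} \left(-5\right) - 5\right)^{2} - \left(-133 - 137\right) = \left(\frac{1}{6} \left(-5\right) - 5\right)^{2} - -270 = \left(- \frac{5}{6} - 5\right)^{2} + 270 = \left(- \frac{35}{6}\right)^{2} + 270 = \frac{1225}{36} + 270 = \frac{10945}{36}$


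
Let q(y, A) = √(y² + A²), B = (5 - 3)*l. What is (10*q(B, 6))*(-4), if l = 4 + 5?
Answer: -240*√10 ≈ -758.95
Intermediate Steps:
l = 9
B = 18 (B = (5 - 3)*9 = 2*9 = 18)
q(y, A) = √(A² + y²)
(10*q(B, 6))*(-4) = (10*√(6² + 18²))*(-4) = (10*√(36 + 324))*(-4) = (10*√360)*(-4) = (10*(6*√10))*(-4) = (60*√10)*(-4) = -240*√10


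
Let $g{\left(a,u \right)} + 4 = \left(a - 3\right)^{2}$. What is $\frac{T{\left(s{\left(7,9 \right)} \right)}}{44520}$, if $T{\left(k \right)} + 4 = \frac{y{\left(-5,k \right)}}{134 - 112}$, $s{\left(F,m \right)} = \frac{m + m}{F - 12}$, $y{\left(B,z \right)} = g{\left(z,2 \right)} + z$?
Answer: $- \frac{1301}{24486000} \approx -5.3132 \cdot 10^{-5}$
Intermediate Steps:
$g{\left(a,u \right)} = -4 + \left(-3 + a\right)^{2}$ ($g{\left(a,u \right)} = -4 + \left(a - 3\right)^{2} = -4 + \left(-3 + a\right)^{2}$)
$y{\left(B,z \right)} = -4 + z + \left(-3 + z\right)^{2}$ ($y{\left(B,z \right)} = \left(-4 + \left(-3 + z\right)^{2}\right) + z = -4 + z + \left(-3 + z\right)^{2}$)
$s{\left(F,m \right)} = \frac{2 m}{-12 + F}$
$T{\left(k \right)} = - \frac{46}{11} + \frac{k}{22} + \frac{\left(-3 + k\right)^{2}}{22}$ ($T{\left(k \right)} = -4 + \frac{-4 + k + \left(-3 + k\right)^{2}}{134 - 112} = -4 + \frac{-4 + k + \left(-3 + k\right)^{2}}{22} = -4 + \left(-4 + k + \left(-3 + k\right)^{2}\right) \frac{1}{22} = -4 + \left(- \frac{2}{11} + \frac{k}{22} + \frac{\left(-3 + k\right)^{2}}{22}\right) = - \frac{46}{11} + \frac{k}{22} + \frac{\left(-3 + k\right)^{2}}{22}$)
$\frac{T{\left(s{\left(7,9 \right)} \right)}}{44520} = \frac{- \frac{46}{11} + \frac{2 \cdot 9 \frac{1}{-12 + 7}}{22} + \frac{\left(-3 + 2 \cdot 9 \frac{1}{-12 + 7}\right)^{2}}{22}}{44520} = \left(- \frac{46}{11} + \frac{2 \cdot 9 \frac{1}{-5}}{22} + \frac{\left(-3 + 2 \cdot 9 \frac{1}{-5}\right)^{2}}{22}\right) \frac{1}{44520} = \left(- \frac{46}{11} + \frac{2 \cdot 9 \left(- \frac{1}{5}\right)}{22} + \frac{\left(-3 + 2 \cdot 9 \left(- \frac{1}{5}\right)\right)^{2}}{22}\right) \frac{1}{44520} = \left(- \frac{46}{11} + \frac{1}{22} \left(- \frac{18}{5}\right) + \frac{\left(-3 - \frac{18}{5}\right)^{2}}{22}\right) \frac{1}{44520} = \left(- \frac{46}{11} - \frac{9}{55} + \frac{\left(- \frac{33}{5}\right)^{2}}{22}\right) \frac{1}{44520} = \left(- \frac{46}{11} - \frac{9}{55} + \frac{1}{22} \cdot \frac{1089}{25}\right) \frac{1}{44520} = \left(- \frac{46}{11} - \frac{9}{55} + \frac{99}{50}\right) \frac{1}{44520} = \left(- \frac{1301}{550}\right) \frac{1}{44520} = - \frac{1301}{24486000}$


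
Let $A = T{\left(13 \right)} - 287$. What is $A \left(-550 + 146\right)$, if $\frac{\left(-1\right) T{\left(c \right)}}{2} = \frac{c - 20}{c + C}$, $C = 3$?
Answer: $\frac{231189}{2} \approx 1.1559 \cdot 10^{5}$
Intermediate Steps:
$T{\left(c \right)} = - \frac{2 \left(-20 + c\right)}{3 + c}$ ($T{\left(c \right)} = - 2 \frac{c - 20}{c + 3} = - 2 \frac{-20 + c}{3 + c} = - \frac{2 \left(-20 + c\right)}{3 + c}$)
$A = - \frac{2289}{8}$ ($A = \frac{2 \left(20 - 13\right)}{3 + 13} - 287 = \frac{2 \left(20 - 13\right)}{16} - 287 = 2 \cdot \frac{1}{16} \cdot 7 - 287 = \frac{7}{8} - 287 = - \frac{2289}{8} \approx -286.13$)
$A \left(-550 + 146\right) = - \frac{2289 \left(-550 + 146\right)}{8} = \left(- \frac{2289}{8}\right) \left(-404\right) = \frac{231189}{2}$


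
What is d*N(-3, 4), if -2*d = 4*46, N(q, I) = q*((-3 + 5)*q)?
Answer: -1656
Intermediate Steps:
N(q, I) = 2*q² (N(q, I) = q*(2*q) = 2*q²)
d = -92 (d = -2*46 = -½*184 = -92)
d*N(-3, 4) = -184*(-3)² = -184*9 = -92*18 = -1656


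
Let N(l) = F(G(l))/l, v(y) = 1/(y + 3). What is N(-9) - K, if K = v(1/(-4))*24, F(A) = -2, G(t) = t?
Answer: -842/99 ≈ -8.5051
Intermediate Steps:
v(y) = 1/(3 + y)
N(l) = -2/l
K = 96/11 (K = 24/(3 + 1/(-4)) = 24/(3 - ¼) = 24/(11/4) = (4/11)*24 = 96/11 ≈ 8.7273)
N(-9) - K = -2/(-9) - 1*96/11 = -2*(-⅑) - 96/11 = 2/9 - 96/11 = -842/99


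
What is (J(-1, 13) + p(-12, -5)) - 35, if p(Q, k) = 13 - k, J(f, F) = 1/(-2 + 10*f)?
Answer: -205/12 ≈ -17.083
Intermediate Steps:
(J(-1, 13) + p(-12, -5)) - 35 = (1/(2*(-1 + 5*(-1))) + (13 - 1*(-5))) - 35 = (1/(2*(-1 - 5)) + (13 + 5)) - 35 = ((½)/(-6) + 18) - 35 = ((½)*(-⅙) + 18) - 35 = (-1/12 + 18) - 35 = 215/12 - 35 = -205/12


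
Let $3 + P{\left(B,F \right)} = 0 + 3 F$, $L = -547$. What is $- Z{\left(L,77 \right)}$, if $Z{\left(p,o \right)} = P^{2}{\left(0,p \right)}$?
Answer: $-2702736$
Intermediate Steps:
$P{\left(B,F \right)} = -3 + 3 F$ ($P{\left(B,F \right)} = -3 + \left(0 + 3 F\right) = -3 + 3 F$)
$Z{\left(p,o \right)} = \left(-3 + 3 p\right)^{2}$
$- Z{\left(L,77 \right)} = - 9 \left(-1 - 547\right)^{2} = - 9 \left(-548\right)^{2} = - 9 \cdot 300304 = \left(-1\right) 2702736 = -2702736$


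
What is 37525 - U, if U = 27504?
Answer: 10021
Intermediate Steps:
37525 - U = 37525 - 1*27504 = 37525 - 27504 = 10021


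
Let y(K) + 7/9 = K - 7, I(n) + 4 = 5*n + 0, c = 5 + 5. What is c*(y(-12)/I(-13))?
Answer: 1780/621 ≈ 2.8663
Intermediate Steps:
c = 10
I(n) = -4 + 5*n (I(n) = -4 + (5*n + 0) = -4 + 5*n)
y(K) = -70/9 + K (y(K) = -7/9 + (K - 7) = -7/9 + (-7 + K) = -70/9 + K)
c*(y(-12)/I(-13)) = 10*((-70/9 - 12)/(-4 + 5*(-13))) = 10*(-178/(9*(-4 - 65))) = 10*(-178/9/(-69)) = 10*(-178/9*(-1/69)) = 10*(178/621) = 1780/621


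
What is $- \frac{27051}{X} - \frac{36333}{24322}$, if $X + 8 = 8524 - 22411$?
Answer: $\frac{153087387}{337954190} \approx 0.45298$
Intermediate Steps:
$X = -13895$ ($X = -8 + \left(8524 - 22411\right) = -8 - 13887 = -13895$)
$- \frac{27051}{X} - \frac{36333}{24322} = - \frac{27051}{-13895} - \frac{36333}{24322} = \left(-27051\right) \left(- \frac{1}{13895}\right) - \frac{36333}{24322} = \frac{27051}{13895} - \frac{36333}{24322} = \frac{153087387}{337954190}$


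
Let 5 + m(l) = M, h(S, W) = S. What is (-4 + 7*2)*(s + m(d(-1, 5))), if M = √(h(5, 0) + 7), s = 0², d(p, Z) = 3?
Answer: -50 + 20*√3 ≈ -15.359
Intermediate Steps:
s = 0
M = 2*√3 (M = √(5 + 7) = √12 = 2*√3 ≈ 3.4641)
m(l) = -5 + 2*√3
(-4 + 7*2)*(s + m(d(-1, 5))) = (-4 + 7*2)*(0 + (-5 + 2*√3)) = (-4 + 14)*(-5 + 2*√3) = 10*(-5 + 2*√3) = -50 + 20*√3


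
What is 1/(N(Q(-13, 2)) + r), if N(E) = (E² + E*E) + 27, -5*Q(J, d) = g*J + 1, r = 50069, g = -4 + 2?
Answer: 25/1253858 ≈ 1.9938e-5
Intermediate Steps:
g = -2
Q(J, d) = -⅕ + 2*J/5 (Q(J, d) = -(-2*J + 1)/5 = -(1 - 2*J)/5 = -⅕ + 2*J/5)
N(E) = 27 + 2*E² (N(E) = (E² + E²) + 27 = 2*E² + 27 = 27 + 2*E²)
1/(N(Q(-13, 2)) + r) = 1/((27 + 2*(-⅕ + (⅖)*(-13))²) + 50069) = 1/((27 + 2*(-⅕ - 26/5)²) + 50069) = 1/((27 + 2*(-27/5)²) + 50069) = 1/((27 + 2*(729/25)) + 50069) = 1/((27 + 1458/25) + 50069) = 1/(2133/25 + 50069) = 1/(1253858/25) = 25/1253858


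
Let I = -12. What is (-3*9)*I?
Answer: 324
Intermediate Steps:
(-3*9)*I = -3*9*(-12) = -27*(-12) = 324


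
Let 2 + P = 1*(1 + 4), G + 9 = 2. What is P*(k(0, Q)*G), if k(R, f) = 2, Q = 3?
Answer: -42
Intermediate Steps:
G = -7 (G = -9 + 2 = -7)
P = 3 (P = -2 + 1*(1 + 4) = -2 + 1*5 = -2 + 5 = 3)
P*(k(0, Q)*G) = 3*(2*(-7)) = 3*(-14) = -42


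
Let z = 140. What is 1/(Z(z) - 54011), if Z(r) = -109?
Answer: -1/54120 ≈ -1.8477e-5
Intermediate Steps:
1/(Z(z) - 54011) = 1/(-109 - 54011) = 1/(-54120) = -1/54120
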